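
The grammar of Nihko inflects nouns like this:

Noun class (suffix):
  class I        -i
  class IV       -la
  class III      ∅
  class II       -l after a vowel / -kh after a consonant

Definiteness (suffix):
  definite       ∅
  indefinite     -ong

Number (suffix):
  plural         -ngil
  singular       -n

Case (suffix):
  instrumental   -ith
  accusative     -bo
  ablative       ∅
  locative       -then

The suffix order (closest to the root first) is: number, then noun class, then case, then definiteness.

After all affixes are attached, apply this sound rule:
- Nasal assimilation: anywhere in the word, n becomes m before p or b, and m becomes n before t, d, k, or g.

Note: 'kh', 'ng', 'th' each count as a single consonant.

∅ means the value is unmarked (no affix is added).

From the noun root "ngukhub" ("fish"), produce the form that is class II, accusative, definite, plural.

ngukhubngilkhbo

Attach number plural -ngil → ngukhubngil.
Attach noun class class II -kh (after consonant 'l') → ngukhubngilkh.
Attach case accusative -bo → ngukhubngilkhbo.
definiteness = definite: zero marking, form stays ngukhubngilkhbo.
Nasal assimilation: no change.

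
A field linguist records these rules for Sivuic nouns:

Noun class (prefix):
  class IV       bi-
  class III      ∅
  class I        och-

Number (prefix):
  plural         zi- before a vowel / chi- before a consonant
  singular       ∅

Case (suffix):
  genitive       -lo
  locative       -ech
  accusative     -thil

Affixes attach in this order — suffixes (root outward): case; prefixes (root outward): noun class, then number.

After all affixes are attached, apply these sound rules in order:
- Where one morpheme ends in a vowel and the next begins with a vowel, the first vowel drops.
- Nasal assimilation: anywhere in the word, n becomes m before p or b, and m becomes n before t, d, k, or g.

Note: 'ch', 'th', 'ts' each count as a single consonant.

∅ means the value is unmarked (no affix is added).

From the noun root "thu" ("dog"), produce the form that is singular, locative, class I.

ochthech

Attach noun class class I och- → ochthu.
number = singular: zero marking, form stays ochthu.
Attach case locative -ech → ochthuech.
Apply vowel deletion: ochthuech → ochthech.
Nasal assimilation: no change.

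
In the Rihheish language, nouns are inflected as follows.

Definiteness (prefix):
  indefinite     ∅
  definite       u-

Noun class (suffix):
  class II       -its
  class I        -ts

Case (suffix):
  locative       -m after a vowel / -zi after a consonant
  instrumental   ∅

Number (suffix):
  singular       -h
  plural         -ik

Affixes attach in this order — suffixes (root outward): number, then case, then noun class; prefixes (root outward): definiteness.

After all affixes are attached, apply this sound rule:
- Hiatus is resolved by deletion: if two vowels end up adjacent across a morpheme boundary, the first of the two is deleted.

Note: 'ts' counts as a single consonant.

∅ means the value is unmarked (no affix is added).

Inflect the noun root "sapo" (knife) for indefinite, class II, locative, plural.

sapikzits

definiteness = indefinite: zero marking, form stays sapo.
Attach number plural -ik → sapoik.
Attach case locative -zi (after consonant 'k') → sapoikzi.
Attach noun class class II -its → sapoikziits.
Apply vowel deletion: sapoikziits → sapikzits.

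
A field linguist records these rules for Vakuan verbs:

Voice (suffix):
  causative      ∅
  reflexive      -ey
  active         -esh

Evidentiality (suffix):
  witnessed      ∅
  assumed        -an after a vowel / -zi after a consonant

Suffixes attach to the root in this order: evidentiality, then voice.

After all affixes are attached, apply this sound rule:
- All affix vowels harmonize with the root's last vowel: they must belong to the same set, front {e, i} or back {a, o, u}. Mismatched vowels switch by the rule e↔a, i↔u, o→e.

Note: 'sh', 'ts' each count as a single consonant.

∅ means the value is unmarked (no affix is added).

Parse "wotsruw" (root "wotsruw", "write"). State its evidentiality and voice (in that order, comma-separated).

witnessed, causative

Segment: wotsruw.
evidentiality: ∅ → witnessed.
voice: ∅ → causative.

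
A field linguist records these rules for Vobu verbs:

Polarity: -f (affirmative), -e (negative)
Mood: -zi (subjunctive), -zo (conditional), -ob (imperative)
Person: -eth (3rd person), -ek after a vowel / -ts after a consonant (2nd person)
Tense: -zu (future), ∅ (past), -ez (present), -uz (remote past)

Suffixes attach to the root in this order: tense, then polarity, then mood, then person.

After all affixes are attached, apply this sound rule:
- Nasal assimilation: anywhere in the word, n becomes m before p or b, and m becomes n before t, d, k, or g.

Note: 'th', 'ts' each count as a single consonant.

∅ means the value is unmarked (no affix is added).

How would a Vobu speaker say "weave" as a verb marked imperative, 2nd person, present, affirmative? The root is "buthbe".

buthbeezfobts

Attach tense present -ez → buthbeez.
Attach polarity affirmative -f → buthbeezf.
Attach mood imperative -ob → buthbeezfob.
Attach person 2nd person -ts (after consonant 'b') → buthbeezfobts.
Nasal assimilation: no change.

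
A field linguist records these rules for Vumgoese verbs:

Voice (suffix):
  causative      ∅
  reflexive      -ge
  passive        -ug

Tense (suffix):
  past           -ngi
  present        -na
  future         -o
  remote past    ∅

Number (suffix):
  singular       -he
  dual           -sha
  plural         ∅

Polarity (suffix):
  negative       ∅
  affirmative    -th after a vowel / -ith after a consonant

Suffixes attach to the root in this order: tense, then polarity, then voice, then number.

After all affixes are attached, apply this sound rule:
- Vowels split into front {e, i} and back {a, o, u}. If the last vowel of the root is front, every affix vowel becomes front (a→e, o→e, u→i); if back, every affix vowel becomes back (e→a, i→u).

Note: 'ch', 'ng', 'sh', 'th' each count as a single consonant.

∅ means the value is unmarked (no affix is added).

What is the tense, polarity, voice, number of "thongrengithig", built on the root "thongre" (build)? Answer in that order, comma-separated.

Segment: thongre-ngi-th-ug.
tense: -ngi → past.
polarity: -th/ith → affirmative.
voice: -ug → passive.
number: ∅ → plural.

past, affirmative, passive, plural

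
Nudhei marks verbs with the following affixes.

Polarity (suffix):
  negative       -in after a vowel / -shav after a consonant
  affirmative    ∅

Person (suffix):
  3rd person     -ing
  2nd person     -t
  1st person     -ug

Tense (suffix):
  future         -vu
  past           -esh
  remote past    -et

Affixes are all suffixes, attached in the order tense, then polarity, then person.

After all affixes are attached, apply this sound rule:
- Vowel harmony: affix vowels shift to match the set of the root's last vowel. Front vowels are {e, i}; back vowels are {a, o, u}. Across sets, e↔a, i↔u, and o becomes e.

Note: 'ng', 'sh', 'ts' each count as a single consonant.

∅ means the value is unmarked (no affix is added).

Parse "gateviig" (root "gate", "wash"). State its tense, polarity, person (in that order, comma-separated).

future, affirmative, 1st person

Segment: gate-vu-ug.
tense: -vu → future.
polarity: ∅ → affirmative.
person: -ug → 1st person.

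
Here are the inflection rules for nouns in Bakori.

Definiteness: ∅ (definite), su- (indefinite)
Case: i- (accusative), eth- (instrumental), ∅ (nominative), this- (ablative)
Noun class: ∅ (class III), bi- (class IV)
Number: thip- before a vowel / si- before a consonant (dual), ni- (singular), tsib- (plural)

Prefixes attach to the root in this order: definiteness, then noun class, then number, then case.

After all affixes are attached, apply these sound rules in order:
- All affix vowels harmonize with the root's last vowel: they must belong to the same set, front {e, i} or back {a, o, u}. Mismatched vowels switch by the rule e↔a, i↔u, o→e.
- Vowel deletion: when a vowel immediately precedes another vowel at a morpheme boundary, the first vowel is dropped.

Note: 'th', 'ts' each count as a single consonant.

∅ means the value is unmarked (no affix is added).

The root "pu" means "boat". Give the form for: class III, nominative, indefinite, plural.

Attach definiteness indefinite su- → supu.
noun class = class III: zero marking, form stays supu.
Attach number plural tsib- → tsibsupu.
case = nominative: zero marking, form stays tsibsupu.
Apply vowel harmony: tsibsupu → tsubsupu.
Vowel deletion: no change.

tsubsupu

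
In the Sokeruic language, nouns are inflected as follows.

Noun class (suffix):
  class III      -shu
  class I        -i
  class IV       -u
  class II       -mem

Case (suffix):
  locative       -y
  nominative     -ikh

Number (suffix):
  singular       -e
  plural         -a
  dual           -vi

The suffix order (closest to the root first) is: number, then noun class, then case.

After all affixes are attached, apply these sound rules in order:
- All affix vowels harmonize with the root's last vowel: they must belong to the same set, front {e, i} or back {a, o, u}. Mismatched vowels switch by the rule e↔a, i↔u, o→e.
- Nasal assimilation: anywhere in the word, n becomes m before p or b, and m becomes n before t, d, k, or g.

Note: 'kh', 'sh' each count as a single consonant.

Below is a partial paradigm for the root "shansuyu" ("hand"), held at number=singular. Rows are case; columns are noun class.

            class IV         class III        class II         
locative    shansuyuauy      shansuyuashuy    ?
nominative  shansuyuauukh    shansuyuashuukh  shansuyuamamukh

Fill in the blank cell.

Attach number singular -e → shansuyue.
Attach noun class class II -mem → shansuyuemem.
Attach case locative -y → shansuyuememy.
Apply vowel harmony: shansuyuememy → shansuyuamamy.
Nasal assimilation: no change.

shansuyuamamy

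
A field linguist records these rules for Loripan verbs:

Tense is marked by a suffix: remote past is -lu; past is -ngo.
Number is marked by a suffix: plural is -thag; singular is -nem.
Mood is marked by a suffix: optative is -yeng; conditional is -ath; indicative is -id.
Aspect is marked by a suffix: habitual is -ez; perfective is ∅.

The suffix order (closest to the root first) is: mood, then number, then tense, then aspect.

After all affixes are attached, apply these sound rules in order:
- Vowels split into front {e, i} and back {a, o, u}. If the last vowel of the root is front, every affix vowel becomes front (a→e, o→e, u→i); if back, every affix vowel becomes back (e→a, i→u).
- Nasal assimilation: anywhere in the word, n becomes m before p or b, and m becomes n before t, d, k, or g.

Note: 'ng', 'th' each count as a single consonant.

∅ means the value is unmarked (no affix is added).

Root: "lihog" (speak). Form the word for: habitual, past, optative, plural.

lihogyangthagngoaz

Attach mood optative -yeng → lihogyeng.
Attach number plural -thag → lihogyengthag.
Attach tense past -ngo → lihogyengthagngo.
Attach aspect habitual -ez → lihogyengthagngoez.
Apply vowel harmony: lihogyengthagngoez → lihogyangthagngoaz.
Nasal assimilation: no change.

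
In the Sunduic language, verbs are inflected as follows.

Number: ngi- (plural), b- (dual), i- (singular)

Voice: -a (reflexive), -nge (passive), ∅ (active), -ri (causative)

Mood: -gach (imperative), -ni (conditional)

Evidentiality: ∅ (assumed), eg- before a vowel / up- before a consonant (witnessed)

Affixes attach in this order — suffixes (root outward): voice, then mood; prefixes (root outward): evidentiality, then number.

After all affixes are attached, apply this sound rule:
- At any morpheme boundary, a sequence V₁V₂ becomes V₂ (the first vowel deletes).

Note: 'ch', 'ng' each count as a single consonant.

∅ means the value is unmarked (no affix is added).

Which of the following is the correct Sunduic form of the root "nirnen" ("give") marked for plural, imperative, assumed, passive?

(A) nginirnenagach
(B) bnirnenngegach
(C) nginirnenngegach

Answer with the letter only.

evidentiality = assumed: zero marking, form stays nirnen.
Attach voice passive -nge → nirnennge.
Attach mood imperative -gach → nirnenngegach.
Attach number plural ngi- → nginirnenngegach.
Vowel deletion: no change.
So the correct form is nginirnenngegach, option (C).
(B) bnirnenngegach is wrong: it uses dual instead of plural for number.
(A) nginirnenagach is wrong: it uses reflexive instead of passive for voice.

C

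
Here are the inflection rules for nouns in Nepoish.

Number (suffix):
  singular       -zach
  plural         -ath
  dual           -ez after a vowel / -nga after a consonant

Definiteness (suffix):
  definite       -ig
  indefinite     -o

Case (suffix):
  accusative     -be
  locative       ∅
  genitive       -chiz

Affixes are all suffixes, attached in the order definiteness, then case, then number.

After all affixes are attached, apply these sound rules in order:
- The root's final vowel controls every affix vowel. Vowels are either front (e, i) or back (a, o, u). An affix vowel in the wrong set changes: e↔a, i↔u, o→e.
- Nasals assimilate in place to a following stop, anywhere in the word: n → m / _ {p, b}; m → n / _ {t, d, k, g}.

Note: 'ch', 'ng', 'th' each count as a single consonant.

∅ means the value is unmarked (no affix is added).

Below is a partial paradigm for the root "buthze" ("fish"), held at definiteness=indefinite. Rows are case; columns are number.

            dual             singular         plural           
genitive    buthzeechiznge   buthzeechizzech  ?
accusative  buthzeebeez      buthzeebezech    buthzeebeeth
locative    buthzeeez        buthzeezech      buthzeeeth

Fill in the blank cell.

buthzeechizeth

Attach definiteness indefinite -o → buthzeo.
Attach case genitive -chiz → buthzeochiz.
Attach number plural -ath → buthzeochizath.
Apply vowel harmony: buthzeochizath → buthzeechizeth.
Nasal assimilation: no change.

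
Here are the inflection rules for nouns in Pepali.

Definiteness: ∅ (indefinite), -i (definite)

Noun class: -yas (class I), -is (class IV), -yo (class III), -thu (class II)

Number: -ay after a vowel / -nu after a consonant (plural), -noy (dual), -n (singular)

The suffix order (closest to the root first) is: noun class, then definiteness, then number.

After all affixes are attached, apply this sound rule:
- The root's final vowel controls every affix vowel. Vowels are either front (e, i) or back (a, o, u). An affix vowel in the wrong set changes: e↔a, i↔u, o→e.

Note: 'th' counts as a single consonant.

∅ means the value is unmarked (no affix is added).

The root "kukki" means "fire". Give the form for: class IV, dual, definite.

Attach noun class class IV -is → kukkiis.
Attach definiteness definite -i → kukkiisi.
Attach number dual -noy → kukkiisinoy.
Apply vowel harmony: kukkiisinoy → kukkiisiney.

kukkiisiney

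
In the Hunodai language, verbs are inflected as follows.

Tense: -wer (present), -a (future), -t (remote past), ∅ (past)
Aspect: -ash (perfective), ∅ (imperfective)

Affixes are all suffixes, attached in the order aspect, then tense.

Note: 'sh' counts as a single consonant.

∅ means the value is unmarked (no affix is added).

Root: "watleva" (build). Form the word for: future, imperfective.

watlevaa

aspect = imperfective: zero marking, form stays watleva.
Attach tense future -a → watlevaa.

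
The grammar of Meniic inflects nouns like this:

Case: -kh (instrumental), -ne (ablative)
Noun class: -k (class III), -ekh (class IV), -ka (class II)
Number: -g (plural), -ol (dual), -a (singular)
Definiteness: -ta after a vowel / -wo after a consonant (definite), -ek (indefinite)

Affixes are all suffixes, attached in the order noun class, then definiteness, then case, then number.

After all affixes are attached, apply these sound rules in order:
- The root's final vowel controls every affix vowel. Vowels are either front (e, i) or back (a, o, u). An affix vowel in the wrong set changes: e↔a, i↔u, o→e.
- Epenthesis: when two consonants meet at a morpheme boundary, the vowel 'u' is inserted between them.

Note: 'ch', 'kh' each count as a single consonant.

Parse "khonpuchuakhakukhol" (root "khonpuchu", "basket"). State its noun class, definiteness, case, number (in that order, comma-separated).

class IV, indefinite, instrumental, dual

Segment: khonpuchu-ekh-ek-kh-ol.
noun class: -ekh → class IV.
definiteness: -ek → indefinite.
case: -kh → instrumental.
number: -ol → dual.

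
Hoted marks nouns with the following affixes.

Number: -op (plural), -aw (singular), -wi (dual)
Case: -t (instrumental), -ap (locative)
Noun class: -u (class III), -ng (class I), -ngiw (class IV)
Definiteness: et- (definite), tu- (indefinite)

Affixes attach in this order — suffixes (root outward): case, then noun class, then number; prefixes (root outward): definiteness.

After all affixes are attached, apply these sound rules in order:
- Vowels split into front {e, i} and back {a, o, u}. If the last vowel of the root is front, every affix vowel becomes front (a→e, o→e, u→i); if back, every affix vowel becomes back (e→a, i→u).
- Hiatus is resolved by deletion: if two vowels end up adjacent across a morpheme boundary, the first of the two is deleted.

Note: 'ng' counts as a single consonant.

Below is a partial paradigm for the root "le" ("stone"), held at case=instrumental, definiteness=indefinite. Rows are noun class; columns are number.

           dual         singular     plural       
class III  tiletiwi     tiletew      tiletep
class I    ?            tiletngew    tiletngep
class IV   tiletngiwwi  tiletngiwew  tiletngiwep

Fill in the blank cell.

tiletngwi

Attach case instrumental -t → let.
Attach definiteness indefinite tu- → tulet.
Attach noun class class I -ng → tuletng.
Attach number dual -wi → tuletngwi.
Apply vowel harmony: tuletngwi → tiletngwi.
Vowel deletion: no change.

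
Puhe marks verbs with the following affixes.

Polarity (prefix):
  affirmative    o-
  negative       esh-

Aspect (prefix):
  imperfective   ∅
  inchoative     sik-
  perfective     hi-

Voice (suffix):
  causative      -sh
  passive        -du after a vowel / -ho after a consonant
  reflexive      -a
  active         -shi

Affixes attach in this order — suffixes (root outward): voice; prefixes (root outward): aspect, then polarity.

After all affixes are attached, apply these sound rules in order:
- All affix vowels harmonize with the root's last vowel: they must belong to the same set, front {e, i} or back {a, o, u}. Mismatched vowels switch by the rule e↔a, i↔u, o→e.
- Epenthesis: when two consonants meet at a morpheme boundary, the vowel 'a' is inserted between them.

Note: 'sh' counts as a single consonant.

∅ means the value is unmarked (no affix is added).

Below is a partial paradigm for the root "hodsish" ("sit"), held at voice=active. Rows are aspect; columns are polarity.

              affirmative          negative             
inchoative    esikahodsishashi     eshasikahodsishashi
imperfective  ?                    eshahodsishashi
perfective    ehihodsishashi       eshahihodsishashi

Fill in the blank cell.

Attach voice active -shi → hodsishshi.
aspect = imperfective: zero marking, form stays hodsishshi.
Attach polarity affirmative o- → ohodsishshi.
Apply vowel harmony: ohodsishshi → ehodsishshi.
Apply epenthesis: ehodsishshi → ehodsishashi.

ehodsishashi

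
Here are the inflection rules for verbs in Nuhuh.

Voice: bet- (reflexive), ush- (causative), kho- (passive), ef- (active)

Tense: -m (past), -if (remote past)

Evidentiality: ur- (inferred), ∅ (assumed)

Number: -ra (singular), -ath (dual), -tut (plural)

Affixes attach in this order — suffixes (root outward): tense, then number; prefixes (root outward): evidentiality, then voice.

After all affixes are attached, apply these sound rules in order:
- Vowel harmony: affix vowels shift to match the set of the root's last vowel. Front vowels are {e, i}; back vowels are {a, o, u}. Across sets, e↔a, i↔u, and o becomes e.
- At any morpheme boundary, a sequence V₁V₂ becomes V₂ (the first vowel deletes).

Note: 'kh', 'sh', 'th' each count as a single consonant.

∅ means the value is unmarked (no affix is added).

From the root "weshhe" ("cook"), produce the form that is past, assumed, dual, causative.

evidentiality = assumed: zero marking, form stays weshhe.
Attach tense past -m → weshhem.
Attach voice causative ush- → ushweshhem.
Attach number dual -ath → ushweshhemath.
Apply vowel harmony: ushweshhemath → ishweshhemeth.
Vowel deletion: no change.

ishweshhemeth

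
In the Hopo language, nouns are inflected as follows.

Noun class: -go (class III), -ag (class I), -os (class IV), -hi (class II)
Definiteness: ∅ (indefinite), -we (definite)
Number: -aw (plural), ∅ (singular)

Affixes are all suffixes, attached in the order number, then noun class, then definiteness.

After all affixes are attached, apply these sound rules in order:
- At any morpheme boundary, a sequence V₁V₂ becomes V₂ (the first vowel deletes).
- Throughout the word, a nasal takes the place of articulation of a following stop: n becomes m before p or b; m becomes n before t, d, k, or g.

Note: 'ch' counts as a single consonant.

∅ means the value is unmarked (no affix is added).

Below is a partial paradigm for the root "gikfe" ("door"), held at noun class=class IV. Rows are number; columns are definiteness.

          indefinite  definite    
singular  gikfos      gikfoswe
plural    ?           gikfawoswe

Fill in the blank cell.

gikfawos

Attach number plural -aw → gikfeaw.
Attach noun class class IV -os → gikfeawos.
definiteness = indefinite: zero marking, form stays gikfeawos.
Apply vowel deletion: gikfeawos → gikfawos.
Nasal assimilation: no change.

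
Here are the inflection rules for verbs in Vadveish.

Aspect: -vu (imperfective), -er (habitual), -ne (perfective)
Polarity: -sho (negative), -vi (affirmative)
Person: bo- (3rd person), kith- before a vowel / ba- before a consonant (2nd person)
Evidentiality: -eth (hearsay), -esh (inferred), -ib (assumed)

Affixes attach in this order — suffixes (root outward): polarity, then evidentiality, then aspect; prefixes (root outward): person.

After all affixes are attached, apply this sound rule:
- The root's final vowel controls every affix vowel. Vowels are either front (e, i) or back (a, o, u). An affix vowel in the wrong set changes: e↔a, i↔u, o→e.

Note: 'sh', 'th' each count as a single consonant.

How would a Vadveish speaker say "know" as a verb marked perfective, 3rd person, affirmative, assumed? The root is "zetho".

Attach polarity affirmative -vi → zethovi.
Attach person 3rd person bo- → bozethovi.
Attach evidentiality assumed -ib → bozethoviib.
Attach aspect perfective -ne → bozethoviibne.
Apply vowel harmony: bozethoviibne → bozethovuubna.

bozethovuubna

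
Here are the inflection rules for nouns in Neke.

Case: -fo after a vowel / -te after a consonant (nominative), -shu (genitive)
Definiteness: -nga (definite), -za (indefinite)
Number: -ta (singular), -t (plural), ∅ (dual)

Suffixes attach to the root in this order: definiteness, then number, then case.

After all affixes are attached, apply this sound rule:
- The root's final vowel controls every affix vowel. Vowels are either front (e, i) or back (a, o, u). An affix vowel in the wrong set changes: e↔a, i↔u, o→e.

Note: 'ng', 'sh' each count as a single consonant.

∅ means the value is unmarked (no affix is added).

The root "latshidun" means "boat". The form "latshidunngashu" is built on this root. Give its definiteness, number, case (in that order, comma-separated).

definite, dual, genitive

Segment: latshidun-nga-shu.
definiteness: -nga → definite.
number: ∅ → dual.
case: -shu → genitive.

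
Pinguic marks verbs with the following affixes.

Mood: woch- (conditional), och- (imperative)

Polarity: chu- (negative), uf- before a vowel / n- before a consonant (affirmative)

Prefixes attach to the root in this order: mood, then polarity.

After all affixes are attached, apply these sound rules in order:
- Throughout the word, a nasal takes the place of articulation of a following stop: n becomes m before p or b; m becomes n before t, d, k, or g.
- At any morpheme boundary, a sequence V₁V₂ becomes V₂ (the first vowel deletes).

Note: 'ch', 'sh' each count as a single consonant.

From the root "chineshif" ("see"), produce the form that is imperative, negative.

chochchineshif

Attach mood imperative och- → ochchineshif.
Attach polarity negative chu- → chuochchineshif.
Nasal assimilation: no change.
Apply vowel deletion: chuochchineshif → chochchineshif.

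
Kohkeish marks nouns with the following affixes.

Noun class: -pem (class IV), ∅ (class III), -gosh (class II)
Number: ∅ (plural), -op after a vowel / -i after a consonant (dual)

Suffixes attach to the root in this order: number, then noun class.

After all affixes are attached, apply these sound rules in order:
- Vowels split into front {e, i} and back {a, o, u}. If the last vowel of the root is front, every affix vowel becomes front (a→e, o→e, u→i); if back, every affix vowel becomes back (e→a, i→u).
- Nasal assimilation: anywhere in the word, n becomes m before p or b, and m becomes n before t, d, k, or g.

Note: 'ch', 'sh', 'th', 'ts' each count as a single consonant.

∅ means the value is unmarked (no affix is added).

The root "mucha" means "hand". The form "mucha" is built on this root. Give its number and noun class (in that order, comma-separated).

plural, class III

Segment: mucha.
number: ∅ → plural.
noun class: ∅ → class III.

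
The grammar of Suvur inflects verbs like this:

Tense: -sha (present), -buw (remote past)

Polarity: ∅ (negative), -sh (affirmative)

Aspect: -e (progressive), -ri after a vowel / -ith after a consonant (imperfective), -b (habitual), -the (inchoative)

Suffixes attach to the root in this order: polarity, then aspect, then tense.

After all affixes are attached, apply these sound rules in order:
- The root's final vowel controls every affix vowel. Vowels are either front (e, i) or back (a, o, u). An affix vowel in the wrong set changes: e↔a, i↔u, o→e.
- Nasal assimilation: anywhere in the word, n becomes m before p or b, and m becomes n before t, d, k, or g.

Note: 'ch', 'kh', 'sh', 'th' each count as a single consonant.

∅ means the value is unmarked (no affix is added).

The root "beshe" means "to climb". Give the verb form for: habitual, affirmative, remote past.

besheshbbiw

Attach polarity affirmative -sh → beshesh.
Attach aspect habitual -b → besheshb.
Attach tense remote past -buw → besheshbbuw.
Apply vowel harmony: besheshbbuw → besheshbbiw.
Nasal assimilation: no change.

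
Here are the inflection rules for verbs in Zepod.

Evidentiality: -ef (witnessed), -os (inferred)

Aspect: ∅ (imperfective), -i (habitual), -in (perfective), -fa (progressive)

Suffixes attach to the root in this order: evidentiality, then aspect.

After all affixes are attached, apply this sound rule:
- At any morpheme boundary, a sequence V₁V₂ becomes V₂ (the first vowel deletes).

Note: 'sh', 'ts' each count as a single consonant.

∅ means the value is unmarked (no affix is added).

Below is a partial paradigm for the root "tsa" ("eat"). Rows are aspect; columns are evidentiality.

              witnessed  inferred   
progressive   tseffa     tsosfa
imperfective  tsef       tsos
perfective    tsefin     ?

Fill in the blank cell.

tsosin

Attach evidentiality inferred -os → tsaos.
Attach aspect perfective -in → tsaosin.
Apply vowel deletion: tsaosin → tsosin.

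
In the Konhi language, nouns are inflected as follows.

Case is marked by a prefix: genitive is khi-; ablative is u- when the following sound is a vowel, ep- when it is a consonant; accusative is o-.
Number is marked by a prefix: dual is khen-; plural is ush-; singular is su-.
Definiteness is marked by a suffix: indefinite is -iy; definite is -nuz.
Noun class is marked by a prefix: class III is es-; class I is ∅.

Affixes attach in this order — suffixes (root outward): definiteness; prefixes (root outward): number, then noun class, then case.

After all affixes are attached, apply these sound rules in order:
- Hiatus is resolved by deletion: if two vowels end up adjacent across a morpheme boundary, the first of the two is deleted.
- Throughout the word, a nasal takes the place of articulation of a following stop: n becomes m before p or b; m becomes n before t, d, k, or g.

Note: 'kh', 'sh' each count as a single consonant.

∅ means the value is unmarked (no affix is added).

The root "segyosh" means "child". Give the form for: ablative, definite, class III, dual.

Attach number dual khen- → khensegyosh.
Attach definiteness definite -nuz → khensegyoshnuz.
Attach noun class class III es- → eskhensegyoshnuz.
Attach case ablative u- (before vowel 'e') → ueskhensegyoshnuz.
Apply vowel deletion: ueskhensegyoshnuz → eskhensegyoshnuz.
Nasal assimilation: no change.

eskhensegyoshnuz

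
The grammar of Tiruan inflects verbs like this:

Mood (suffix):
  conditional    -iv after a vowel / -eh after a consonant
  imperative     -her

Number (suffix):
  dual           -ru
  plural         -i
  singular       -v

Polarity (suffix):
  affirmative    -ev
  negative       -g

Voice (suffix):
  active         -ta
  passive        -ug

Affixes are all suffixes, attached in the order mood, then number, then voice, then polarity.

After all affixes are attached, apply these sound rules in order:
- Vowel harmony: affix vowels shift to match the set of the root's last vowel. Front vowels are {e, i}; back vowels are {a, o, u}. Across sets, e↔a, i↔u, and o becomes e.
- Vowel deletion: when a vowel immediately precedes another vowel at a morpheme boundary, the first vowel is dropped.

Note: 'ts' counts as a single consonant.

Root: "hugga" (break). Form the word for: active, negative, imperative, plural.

Attach mood imperative -her → huggaher.
Attach number plural -i → huggaheri.
Attach voice active -ta → huggaherita.
Attach polarity negative -g → huggaheritag.
Apply vowel harmony: huggaheritag → huggaharutag.
Vowel deletion: no change.

huggaharutag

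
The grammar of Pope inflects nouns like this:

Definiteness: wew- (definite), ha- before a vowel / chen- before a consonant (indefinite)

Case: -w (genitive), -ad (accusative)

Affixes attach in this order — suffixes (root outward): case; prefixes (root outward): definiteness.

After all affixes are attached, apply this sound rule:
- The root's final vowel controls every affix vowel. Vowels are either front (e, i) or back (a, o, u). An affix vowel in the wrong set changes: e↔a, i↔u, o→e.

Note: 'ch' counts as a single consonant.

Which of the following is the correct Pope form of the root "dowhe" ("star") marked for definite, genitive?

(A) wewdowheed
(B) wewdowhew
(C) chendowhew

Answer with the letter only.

B

Attach definiteness definite wew- → wewdowhe.
Attach case genitive -w → wewdowhew.
Vowel harmony: no change.
So the correct form is wewdowhew, option (B).
(A) wewdowheed is wrong: it uses accusative instead of genitive for case.
(C) chendowhew is wrong: it uses indefinite instead of definite for definiteness.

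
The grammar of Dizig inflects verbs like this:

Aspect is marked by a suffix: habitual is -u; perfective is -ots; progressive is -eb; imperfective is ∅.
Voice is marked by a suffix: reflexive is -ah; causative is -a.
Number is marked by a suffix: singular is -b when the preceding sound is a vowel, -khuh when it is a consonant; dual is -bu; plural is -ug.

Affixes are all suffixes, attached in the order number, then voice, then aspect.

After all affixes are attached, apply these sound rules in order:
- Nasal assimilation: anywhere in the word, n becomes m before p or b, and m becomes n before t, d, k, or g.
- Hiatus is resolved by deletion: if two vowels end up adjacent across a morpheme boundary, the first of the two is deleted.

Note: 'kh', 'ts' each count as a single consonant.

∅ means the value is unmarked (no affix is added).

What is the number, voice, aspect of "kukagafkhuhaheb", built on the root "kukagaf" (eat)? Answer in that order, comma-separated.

Segment: kukagaf-khuh-ah-eb.
number: -b/khuh → singular.
voice: -ah → reflexive.
aspect: -eb → progressive.

singular, reflexive, progressive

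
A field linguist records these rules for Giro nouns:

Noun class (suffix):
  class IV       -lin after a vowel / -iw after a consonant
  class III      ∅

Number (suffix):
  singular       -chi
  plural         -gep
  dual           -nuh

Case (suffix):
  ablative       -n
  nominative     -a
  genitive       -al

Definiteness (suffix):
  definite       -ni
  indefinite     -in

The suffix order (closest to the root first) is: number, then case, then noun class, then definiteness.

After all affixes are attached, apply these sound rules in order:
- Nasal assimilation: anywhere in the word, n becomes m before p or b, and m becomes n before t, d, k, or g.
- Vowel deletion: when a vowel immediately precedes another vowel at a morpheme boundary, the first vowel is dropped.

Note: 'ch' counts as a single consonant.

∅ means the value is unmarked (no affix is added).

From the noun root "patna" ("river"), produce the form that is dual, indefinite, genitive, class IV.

Attach number dual -nuh → patnanuh.
Attach case genitive -al → patnanuhal.
Attach noun class class IV -iw (after consonant 'l') → patnanuhaliw.
Attach definiteness indefinite -in → patnanuhaliwin.
Nasal assimilation: no change.
Vowel deletion: no change.

patnanuhaliwin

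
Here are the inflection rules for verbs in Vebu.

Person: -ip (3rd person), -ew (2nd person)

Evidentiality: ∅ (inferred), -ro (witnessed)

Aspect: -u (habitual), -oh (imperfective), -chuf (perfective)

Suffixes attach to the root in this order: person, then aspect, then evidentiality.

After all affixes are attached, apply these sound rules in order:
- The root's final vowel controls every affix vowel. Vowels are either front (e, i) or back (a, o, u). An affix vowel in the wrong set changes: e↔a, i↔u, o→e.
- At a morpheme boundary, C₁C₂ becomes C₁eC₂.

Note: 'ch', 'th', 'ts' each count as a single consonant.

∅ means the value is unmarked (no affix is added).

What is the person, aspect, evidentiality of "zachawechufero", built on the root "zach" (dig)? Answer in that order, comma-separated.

Segment: zach-ew-chuf-ro.
person: -ew → 2nd person.
aspect: -chuf → perfective.
evidentiality: -ro → witnessed.

2nd person, perfective, witnessed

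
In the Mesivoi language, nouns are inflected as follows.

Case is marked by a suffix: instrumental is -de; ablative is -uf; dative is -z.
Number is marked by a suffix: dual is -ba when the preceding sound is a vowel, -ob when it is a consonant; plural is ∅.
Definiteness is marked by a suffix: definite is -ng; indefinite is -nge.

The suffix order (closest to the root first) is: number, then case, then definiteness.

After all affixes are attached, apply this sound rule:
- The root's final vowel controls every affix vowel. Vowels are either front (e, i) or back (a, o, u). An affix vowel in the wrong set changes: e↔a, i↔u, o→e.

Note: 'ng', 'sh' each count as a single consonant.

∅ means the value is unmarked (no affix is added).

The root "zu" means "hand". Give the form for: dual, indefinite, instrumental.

Attach number dual -ba (after vowel 'u') → zuba.
Attach case instrumental -de → zubade.
Attach definiteness indefinite -nge → zubadenge.
Apply vowel harmony: zubadenge → zubadanga.

zubadanga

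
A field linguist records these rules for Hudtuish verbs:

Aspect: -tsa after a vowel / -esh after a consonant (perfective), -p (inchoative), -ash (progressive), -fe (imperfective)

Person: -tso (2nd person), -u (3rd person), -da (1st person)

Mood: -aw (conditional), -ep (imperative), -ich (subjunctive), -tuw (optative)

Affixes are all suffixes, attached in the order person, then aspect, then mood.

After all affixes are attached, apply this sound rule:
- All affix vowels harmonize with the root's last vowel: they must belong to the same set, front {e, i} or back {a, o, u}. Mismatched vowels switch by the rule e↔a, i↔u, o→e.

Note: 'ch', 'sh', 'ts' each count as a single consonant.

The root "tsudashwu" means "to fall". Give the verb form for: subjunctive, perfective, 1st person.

Attach person 1st person -da → tsudashwuda.
Attach aspect perfective -tsa (after vowel 'a') → tsudashwudatsa.
Attach mood subjunctive -ich → tsudashwudatsaich.
Apply vowel harmony: tsudashwudatsaich → tsudashwudatsauch.

tsudashwudatsauch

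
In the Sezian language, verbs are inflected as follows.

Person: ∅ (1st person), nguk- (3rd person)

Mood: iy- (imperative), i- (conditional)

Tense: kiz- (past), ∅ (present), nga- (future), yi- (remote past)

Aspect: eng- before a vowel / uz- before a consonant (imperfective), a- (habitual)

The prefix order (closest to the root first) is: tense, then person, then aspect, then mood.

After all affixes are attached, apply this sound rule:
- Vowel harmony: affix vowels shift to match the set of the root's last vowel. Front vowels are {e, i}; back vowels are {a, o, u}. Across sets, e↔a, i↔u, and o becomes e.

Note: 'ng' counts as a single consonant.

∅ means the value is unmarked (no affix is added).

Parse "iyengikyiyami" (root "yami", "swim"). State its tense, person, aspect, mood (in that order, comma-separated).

Segment: iy-a-nguk-yi-yami.
tense: yi- → remote past.
person: nguk- → 3rd person.
aspect: a- → habitual.
mood: iy- → imperative.

remote past, 3rd person, habitual, imperative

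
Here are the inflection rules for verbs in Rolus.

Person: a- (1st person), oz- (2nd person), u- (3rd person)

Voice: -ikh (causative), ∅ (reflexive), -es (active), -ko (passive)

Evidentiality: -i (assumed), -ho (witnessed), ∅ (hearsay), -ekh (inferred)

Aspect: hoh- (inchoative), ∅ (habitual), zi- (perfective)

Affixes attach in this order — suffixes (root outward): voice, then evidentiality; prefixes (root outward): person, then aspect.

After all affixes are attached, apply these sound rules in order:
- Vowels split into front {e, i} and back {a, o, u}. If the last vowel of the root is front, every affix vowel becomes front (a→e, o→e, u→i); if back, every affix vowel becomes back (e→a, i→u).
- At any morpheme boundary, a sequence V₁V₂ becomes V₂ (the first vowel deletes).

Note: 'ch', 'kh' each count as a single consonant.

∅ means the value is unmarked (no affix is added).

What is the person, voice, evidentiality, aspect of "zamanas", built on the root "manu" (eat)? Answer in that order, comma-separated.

Segment: zi-a-manu-es.
person: a- → 1st person.
voice: -es → active.
evidentiality: ∅ → hearsay.
aspect: zi- → perfective.

1st person, active, hearsay, perfective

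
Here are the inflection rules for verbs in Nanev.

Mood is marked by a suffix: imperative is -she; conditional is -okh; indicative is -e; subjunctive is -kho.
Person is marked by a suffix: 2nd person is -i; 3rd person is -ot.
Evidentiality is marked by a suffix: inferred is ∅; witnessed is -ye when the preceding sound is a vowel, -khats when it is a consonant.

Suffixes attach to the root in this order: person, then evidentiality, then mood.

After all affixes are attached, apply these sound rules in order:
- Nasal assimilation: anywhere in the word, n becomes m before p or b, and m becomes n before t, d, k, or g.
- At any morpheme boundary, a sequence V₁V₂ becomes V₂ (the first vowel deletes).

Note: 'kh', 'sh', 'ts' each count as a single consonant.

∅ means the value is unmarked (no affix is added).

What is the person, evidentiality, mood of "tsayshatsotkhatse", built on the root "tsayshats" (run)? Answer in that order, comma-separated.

Segment: tsayshats-ot-khats-e.
person: -ot → 3rd person.
evidentiality: -ye/khats → witnessed.
mood: -e → indicative.

3rd person, witnessed, indicative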